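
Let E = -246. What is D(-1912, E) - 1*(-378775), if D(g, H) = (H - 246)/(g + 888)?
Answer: 96966523/256 ≈ 3.7878e+5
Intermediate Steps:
D(g, H) = (-246 + H)/(888 + g)
D(-1912, E) - 1*(-378775) = (-246 - 246)/(888 - 1912) - 1*(-378775) = -492/(-1024) + 378775 = -1/1024*(-492) + 378775 = 123/256 + 378775 = 96966523/256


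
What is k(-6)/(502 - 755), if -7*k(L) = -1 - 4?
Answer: -5/1771 ≈ -0.0028233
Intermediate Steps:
k(L) = 5/7 (k(L) = -(-1 - 4)/7 = -⅐*(-5) = 5/7)
k(-6)/(502 - 755) = 5/(7*(502 - 755)) = (5/7)/(-253) = (5/7)*(-1/253) = -5/1771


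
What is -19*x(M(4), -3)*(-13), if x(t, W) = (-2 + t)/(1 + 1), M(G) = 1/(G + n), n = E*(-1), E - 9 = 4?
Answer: -4693/18 ≈ -260.72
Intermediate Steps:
E = 13 (E = 9 + 4 = 13)
n = -13 (n = 13*(-1) = -13)
M(G) = 1/(-13 + G) (M(G) = 1/(G - 13) = 1/(-13 + G))
x(t, W) = -1 + t/2 (x(t, W) = (-2 + t)/2 = (-2 + t)*(1/2) = -1 + t/2)
-19*x(M(4), -3)*(-13) = -19*(-1 + 1/(2*(-13 + 4)))*(-13) = -19*(-1 + (1/2)/(-9))*(-13) = -19*(-1 + (1/2)*(-1/9))*(-13) = -19*(-1 - 1/18)*(-13) = -19*(-19/18)*(-13) = (361/18)*(-13) = -4693/18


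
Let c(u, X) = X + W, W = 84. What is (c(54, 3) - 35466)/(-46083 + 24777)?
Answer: 11793/7102 ≈ 1.6605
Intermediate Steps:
c(u, X) = 84 + X (c(u, X) = X + 84 = 84 + X)
(c(54, 3) - 35466)/(-46083 + 24777) = ((84 + 3) - 35466)/(-46083 + 24777) = (87 - 35466)/(-21306) = -35379*(-1/21306) = 11793/7102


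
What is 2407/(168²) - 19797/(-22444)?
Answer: 153193309/158364864 ≈ 0.96734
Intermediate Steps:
2407/(168²) - 19797/(-22444) = 2407/28224 - 19797*(-1/22444) = 2407*(1/28224) + 19797/22444 = 2407/28224 + 19797/22444 = 153193309/158364864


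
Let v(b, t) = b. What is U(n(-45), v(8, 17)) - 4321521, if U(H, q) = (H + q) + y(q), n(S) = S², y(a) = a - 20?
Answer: -4319500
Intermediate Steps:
y(a) = -20 + a
U(H, q) = -20 + H + 2*q (U(H, q) = (H + q) + (-20 + q) = -20 + H + 2*q)
U(n(-45), v(8, 17)) - 4321521 = (-20 + (-45)² + 2*8) - 4321521 = (-20 + 2025 + 16) - 4321521 = 2021 - 4321521 = -4319500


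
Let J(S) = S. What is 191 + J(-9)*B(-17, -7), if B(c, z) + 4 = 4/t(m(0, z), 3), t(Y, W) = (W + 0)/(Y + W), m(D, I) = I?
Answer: 275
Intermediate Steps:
t(Y, W) = W/(W + Y)
B(c, z) = 4*z/3 (B(c, z) = -4 + 4/((3/(3 + z))) = -4 + 4*(1 + z/3) = -4 + (4 + 4*z/3) = 4*z/3)
191 + J(-9)*B(-17, -7) = 191 - 12*(-7) = 191 - 9*(-28/3) = 191 + 84 = 275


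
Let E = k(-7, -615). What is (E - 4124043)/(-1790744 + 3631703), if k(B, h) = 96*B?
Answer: -1374905/613653 ≈ -2.2405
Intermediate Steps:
E = -672 (E = 96*(-7) = -672)
(E - 4124043)/(-1790744 + 3631703) = (-672 - 4124043)/(-1790744 + 3631703) = -4124715/1840959 = -4124715*1/1840959 = -1374905/613653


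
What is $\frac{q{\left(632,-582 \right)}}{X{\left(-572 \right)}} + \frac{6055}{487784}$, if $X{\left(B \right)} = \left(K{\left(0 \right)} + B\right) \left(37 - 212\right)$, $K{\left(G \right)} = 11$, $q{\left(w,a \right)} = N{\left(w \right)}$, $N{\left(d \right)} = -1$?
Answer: $\frac{53996531}{4353472200} \approx 0.012403$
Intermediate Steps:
$q{\left(w,a \right)} = -1$
$X{\left(B \right)} = -1925 - 175 B$ ($X{\left(B \right)} = \left(11 + B\right) \left(37 - 212\right) = \left(11 + B\right) \left(-175\right) = -1925 - 175 B$)
$\frac{q{\left(632,-582 \right)}}{X{\left(-572 \right)}} + \frac{6055}{487784} = - \frac{1}{-1925 - -100100} + \frac{6055}{487784} = - \frac{1}{-1925 + 100100} + 6055 \cdot \frac{1}{487784} = - \frac{1}{98175} + \frac{6055}{487784} = \frac{53996531}{4353472200}$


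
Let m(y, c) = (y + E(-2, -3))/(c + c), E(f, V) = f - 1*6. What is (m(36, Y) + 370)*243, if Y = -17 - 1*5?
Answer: 987309/11 ≈ 89755.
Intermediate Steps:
E(f, V) = -6 + f (E(f, V) = f - 6 = -6 + f)
Y = -22 (Y = -17 - 5 = -22)
m(y, c) = (-8 + y)/(2*c) (m(y, c) = (y + (-6 - 2))/(c + c) = (y - 8)/((2*c)) = (-8 + y)*(1/(2*c)) = (-8 + y)/(2*c))
(m(36, Y) + 370)*243 = ((1/2)*(-8 + 36)/(-22) + 370)*243 = ((1/2)*(-1/22)*28 + 370)*243 = (-7/11 + 370)*243 = (4063/11)*243 = 987309/11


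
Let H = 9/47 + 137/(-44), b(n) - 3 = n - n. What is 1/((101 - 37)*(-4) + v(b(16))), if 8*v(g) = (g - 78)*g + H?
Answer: -16544/4706607 ≈ -0.0035151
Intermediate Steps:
b(n) = 3 (b(n) = 3 + (n - n) = 3 + 0 = 3)
H = -6043/2068 (H = 9*(1/47) + 137*(-1/44) = 9/47 - 137/44 = -6043/2068 ≈ -2.9221)
v(g) = -6043/16544 + g*(-78 + g)/8 (v(g) = ((g - 78)*g - 6043/2068)/8 = ((-78 + g)*g - 6043/2068)/8 = (g*(-78 + g) - 6043/2068)/8 = (-6043/2068 + g*(-78 + g))/8 = -6043/16544 + g*(-78 + g)/8)
1/((101 - 37)*(-4) + v(b(16))) = 1/((101 - 37)*(-4) + (-6043/16544 - 39/4*3 + (⅛)*3²)) = 1/(64*(-4) + (-6043/16544 - 117/4 + (⅛)*9)) = 1/(-256 + (-6043/16544 - 117/4 + 9/8)) = 1/(-256 - 471343/16544) = 1/(-4706607/16544) = -16544/4706607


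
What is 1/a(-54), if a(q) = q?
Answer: -1/54 ≈ -0.018519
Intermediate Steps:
1/a(-54) = 1/(-54) = -1/54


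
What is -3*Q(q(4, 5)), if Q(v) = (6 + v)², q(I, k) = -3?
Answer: -27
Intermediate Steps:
-3*Q(q(4, 5)) = -3*(6 - 3)² = -3*3² = -3*9 = -27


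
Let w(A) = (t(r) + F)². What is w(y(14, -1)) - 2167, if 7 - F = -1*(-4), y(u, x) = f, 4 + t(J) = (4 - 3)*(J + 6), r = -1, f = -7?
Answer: -2151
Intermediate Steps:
t(J) = 2 + J (t(J) = -4 + (4 - 3)*(J + 6) = -4 + 1*(6 + J) = -4 + (6 + J) = 2 + J)
y(u, x) = -7
F = 3 (F = 7 - (-1)*(-4) = 7 - 1*4 = 7 - 4 = 3)
w(A) = 16 (w(A) = ((2 - 1) + 3)² = (1 + 3)² = 4² = 16)
w(y(14, -1)) - 2167 = 16 - 2167 = -2151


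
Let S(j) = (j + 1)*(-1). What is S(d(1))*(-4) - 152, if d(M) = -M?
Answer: -152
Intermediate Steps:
S(j) = -1 - j (S(j) = (1 + j)*(-1) = -1 - j)
S(d(1))*(-4) - 152 = (-1 - (-1))*(-4) - 152 = (-1 - 1*(-1))*(-4) - 152 = (-1 + 1)*(-4) - 152 = 0*(-4) - 152 = 0 - 152 = -152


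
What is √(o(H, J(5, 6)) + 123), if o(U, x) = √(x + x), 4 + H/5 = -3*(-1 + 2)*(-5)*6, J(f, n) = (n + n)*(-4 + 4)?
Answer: √123 ≈ 11.091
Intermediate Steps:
J(f, n) = 0 (J(f, n) = (2*n)*0 = 0)
H = 430 (H = -20 + 5*(-3*(-1 + 2)*(-5)*6) = -20 + 5*(-3*(-5)*6) = -20 + 5*(15*6) = -20 + 5*90 = -20 + 450 = 430)
o(U, x) = √2*√x (o(U, x) = √(2*x) = √2*√x)
√(o(H, J(5, 6)) + 123) = √(√2*√0 + 123) = √(√2*0 + 123) = √(0 + 123) = √123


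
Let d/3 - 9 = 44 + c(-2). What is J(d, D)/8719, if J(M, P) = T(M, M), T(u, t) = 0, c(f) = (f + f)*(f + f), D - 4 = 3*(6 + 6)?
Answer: 0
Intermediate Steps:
D = 40 (D = 4 + 3*(6 + 6) = 4 + 3*12 = 4 + 36 = 40)
c(f) = 4*f² (c(f) = (2*f)*(2*f) = 4*f²)
d = 207 (d = 27 + 3*(44 + 4*(-2)²) = 27 + 3*(44 + 4*4) = 27 + 3*(44 + 16) = 27 + 3*60 = 27 + 180 = 207)
J(M, P) = 0
J(d, D)/8719 = 0/8719 = 0*(1/8719) = 0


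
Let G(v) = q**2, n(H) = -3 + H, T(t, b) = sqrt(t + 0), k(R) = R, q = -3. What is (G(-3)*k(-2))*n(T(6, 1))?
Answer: 54 - 18*sqrt(6) ≈ 9.9092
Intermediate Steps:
T(t, b) = sqrt(t)
G(v) = 9 (G(v) = (-3)**2 = 9)
(G(-3)*k(-2))*n(T(6, 1)) = (9*(-2))*(-3 + sqrt(6)) = -18*(-3 + sqrt(6)) = 54 - 18*sqrt(6)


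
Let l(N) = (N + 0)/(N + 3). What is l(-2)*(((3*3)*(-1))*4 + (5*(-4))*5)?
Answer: 272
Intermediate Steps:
l(N) = N/(3 + N)
l(-2)*(((3*3)*(-1))*4 + (5*(-4))*5) = (-2/(3 - 2))*(((3*3)*(-1))*4 + (5*(-4))*5) = (-2/1)*((9*(-1))*4 - 20*5) = (-2*1)*(-9*4 - 100) = -2*(-36 - 100) = -2*(-136) = 272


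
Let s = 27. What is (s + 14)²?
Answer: 1681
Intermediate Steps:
(s + 14)² = (27 + 14)² = 41² = 1681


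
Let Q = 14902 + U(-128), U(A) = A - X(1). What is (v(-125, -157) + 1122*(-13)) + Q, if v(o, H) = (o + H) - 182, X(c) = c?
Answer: -277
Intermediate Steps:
v(o, H) = -182 + H + o (v(o, H) = (H + o) - 182 = -182 + H + o)
U(A) = -1 + A (U(A) = A - 1*1 = A - 1 = -1 + A)
Q = 14773 (Q = 14902 + (-1 - 128) = 14902 - 129 = 14773)
(v(-125, -157) + 1122*(-13)) + Q = ((-182 - 157 - 125) + 1122*(-13)) + 14773 = (-464 - 14586) + 14773 = -15050 + 14773 = -277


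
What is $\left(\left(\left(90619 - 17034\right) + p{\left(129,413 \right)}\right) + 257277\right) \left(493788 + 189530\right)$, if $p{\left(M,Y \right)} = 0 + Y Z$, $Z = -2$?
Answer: $225519539448$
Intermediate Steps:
$p{\left(M,Y \right)} = - 2 Y$ ($p{\left(M,Y \right)} = 0 + Y \left(-2\right) = 0 - 2 Y = - 2 Y$)
$\left(\left(\left(90619 - 17034\right) + p{\left(129,413 \right)}\right) + 257277\right) \left(493788 + 189530\right) = \left(\left(\left(90619 - 17034\right) - 826\right) + 257277\right) \left(493788 + 189530\right) = \left(\left(73585 - 826\right) + 257277\right) 683318 = \left(72759 + 257277\right) 683318 = 330036 \cdot 683318 = 225519539448$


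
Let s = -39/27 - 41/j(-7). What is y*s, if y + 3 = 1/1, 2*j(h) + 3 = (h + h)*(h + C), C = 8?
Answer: -1034/153 ≈ -6.7582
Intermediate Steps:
j(h) = -3/2 + h*(8 + h) (j(h) = -3/2 + ((h + h)*(h + 8))/2 = -3/2 + ((2*h)*(8 + h))/2 = -3/2 + (2*h*(8 + h))/2 = -3/2 + h*(8 + h))
y = -2 (y = -3 + 1/1 = -3 + 1 = -2)
s = 517/153 (s = -39/27 - 41/(-3/2 + (-7)**2 + 8*(-7)) = -39*1/27 - 41/(-3/2 + 49 - 56) = -13/9 - 41/(-17/2) = -13/9 - 41*(-2/17) = -13/9 + 82/17 = 517/153 ≈ 3.3791)
y*s = -2*517/153 = -1034/153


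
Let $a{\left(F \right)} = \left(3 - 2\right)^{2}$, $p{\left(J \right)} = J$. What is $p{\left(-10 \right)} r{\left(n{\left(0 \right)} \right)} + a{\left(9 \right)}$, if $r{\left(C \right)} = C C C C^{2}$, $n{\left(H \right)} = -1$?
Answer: $11$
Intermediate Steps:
$r{\left(C \right)} = C^{5}$ ($r{\left(C \right)} = C^{2} C C^{2} = C^{3} C^{2} = C^{5}$)
$a{\left(F \right)} = 1$ ($a{\left(F \right)} = 1^{2} = 1$)
$p{\left(-10 \right)} r{\left(n{\left(0 \right)} \right)} + a{\left(9 \right)} = - 10 \left(-1\right)^{5} + 1 = \left(-10\right) \left(-1\right) + 1 = 10 + 1 = 11$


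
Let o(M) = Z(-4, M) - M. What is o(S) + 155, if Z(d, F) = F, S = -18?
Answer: 155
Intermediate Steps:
o(M) = 0 (o(M) = M - M = 0)
o(S) + 155 = 0 + 155 = 155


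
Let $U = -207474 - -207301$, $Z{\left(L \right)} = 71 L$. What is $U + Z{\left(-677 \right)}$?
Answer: $-48240$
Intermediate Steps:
$U = -173$ ($U = -207474 + 207301 = -173$)
$U + Z{\left(-677 \right)} = -173 + 71 \left(-677\right) = -173 - 48067 = -48240$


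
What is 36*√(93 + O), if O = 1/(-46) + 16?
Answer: 54*√25622/23 ≈ 375.81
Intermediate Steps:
O = 735/46 (O = -1/46 + 16 = 735/46 ≈ 15.978)
36*√(93 + O) = 36*√(93 + 735/46) = 36*√(5013/46) = 36*(3*√25622/46) = 54*√25622/23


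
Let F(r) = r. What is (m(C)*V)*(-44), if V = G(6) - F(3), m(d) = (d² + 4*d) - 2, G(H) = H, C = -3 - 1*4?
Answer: -2508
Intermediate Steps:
C = -7 (C = -3 - 4 = -7)
m(d) = -2 + d² + 4*d
V = 3 (V = 6 - 1*3 = 6 - 3 = 3)
(m(C)*V)*(-44) = ((-2 + (-7)² + 4*(-7))*3)*(-44) = ((-2 + 49 - 28)*3)*(-44) = (19*3)*(-44) = 57*(-44) = -2508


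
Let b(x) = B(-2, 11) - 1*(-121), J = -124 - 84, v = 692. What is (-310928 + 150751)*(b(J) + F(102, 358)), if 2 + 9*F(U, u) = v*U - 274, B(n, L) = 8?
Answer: -1271965557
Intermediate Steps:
J = -208
F(U, u) = -92/3 + 692*U/9 (F(U, u) = -2/9 + (692*U - 274)/9 = -2/9 + (-274 + 692*U)/9 = -2/9 + (-274/9 + 692*U/9) = -92/3 + 692*U/9)
b(x) = 129 (b(x) = 8 - 1*(-121) = 8 + 121 = 129)
(-310928 + 150751)*(b(J) + F(102, 358)) = (-310928 + 150751)*(129 + (-92/3 + (692/9)*102)) = -160177*(129 + (-92/3 + 23528/3)) = -160177*(129 + 7812) = -160177*7941 = -1271965557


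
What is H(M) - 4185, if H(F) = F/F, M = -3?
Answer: -4184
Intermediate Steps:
H(F) = 1
H(M) - 4185 = 1 - 4185 = -4184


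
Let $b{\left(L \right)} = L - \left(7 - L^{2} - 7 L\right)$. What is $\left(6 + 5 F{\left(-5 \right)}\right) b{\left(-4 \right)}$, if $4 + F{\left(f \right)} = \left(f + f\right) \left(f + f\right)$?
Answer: $-11178$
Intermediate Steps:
$F{\left(f \right)} = -4 + 4 f^{2}$ ($F{\left(f \right)} = -4 + \left(f + f\right) \left(f + f\right) = -4 + 2 f 2 f = -4 + 4 f^{2}$)
$b{\left(L \right)} = -7 + L^{2} + 8 L$ ($b{\left(L \right)} = L + \left(-7 + L^{2} + 7 L\right) = -7 + L^{2} + 8 L$)
$\left(6 + 5 F{\left(-5 \right)}\right) b{\left(-4 \right)} = \left(6 + 5 \left(-4 + 4 \left(-5\right)^{2}\right)\right) \left(-7 + \left(-4\right)^{2} + 8 \left(-4\right)\right) = \left(6 + 5 \left(-4 + 4 \cdot 25\right)\right) \left(-7 + 16 - 32\right) = \left(6 + 5 \left(-4 + 100\right)\right) \left(-23\right) = \left(6 + 5 \cdot 96\right) \left(-23\right) = \left(6 + 480\right) \left(-23\right) = 486 \left(-23\right) = -11178$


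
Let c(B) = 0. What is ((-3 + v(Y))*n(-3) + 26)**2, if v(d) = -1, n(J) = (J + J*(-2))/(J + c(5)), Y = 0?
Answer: 900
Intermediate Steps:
n(J) = -1 (n(J) = (J + J*(-2))/(J + 0) = (J - 2*J)/J = (-J)/J = -1)
((-3 + v(Y))*n(-3) + 26)**2 = ((-3 - 1)*(-1) + 26)**2 = (-4*(-1) + 26)**2 = (4 + 26)**2 = 30**2 = 900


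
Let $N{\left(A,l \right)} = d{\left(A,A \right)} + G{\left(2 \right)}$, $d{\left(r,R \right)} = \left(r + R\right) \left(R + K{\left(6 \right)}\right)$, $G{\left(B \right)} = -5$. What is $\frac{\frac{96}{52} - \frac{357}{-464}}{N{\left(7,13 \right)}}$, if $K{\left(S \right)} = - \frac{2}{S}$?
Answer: $\frac{47331}{1598480} \approx 0.02961$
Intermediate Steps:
$d{\left(r,R \right)} = \left(- \frac{1}{3} + R\right) \left(R + r\right)$ ($d{\left(r,R \right)} = \left(r + R\right) \left(R - \frac{2}{6}\right) = \left(R + r\right) \left(R - \frac{1}{3}\right) = \left(R + r\right) \left(- \frac{1}{3} + R\right) = \left(- \frac{1}{3} + R\right) \left(R + r\right)$)
$N{\left(A,l \right)} = -5 + 2 A^{2} - \frac{2 A}{3}$ ($N{\left(A,l \right)} = \left(A^{2} - \frac{A}{3} - \frac{A}{3} + A A\right) - 5 = \left(A^{2} - \frac{A}{3} - \frac{A}{3} + A^{2}\right) - 5 = \left(2 A^{2} - \frac{2 A}{3}\right) - 5 = -5 + 2 A^{2} - \frac{2 A}{3}$)
$\frac{\frac{96}{52} - \frac{357}{-464}}{N{\left(7,13 \right)}} = \frac{\frac{96}{52} - \frac{357}{-464}}{-5 + 2 \cdot 7^{2} - \frac{14}{3}} = \frac{96 \cdot \frac{1}{52} - - \frac{357}{464}}{-5 + 2 \cdot 49 - \frac{14}{3}} = \frac{\frac{24}{13} + \frac{357}{464}}{-5 + 98 - \frac{14}{3}} = \frac{15777}{6032 \cdot \frac{265}{3}} = \frac{15777}{6032} \cdot \frac{3}{265} = \frac{47331}{1598480}$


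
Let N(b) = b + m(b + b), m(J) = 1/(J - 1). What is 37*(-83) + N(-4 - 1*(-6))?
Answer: -9206/3 ≈ -3068.7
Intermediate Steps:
m(J) = 1/(-1 + J)
N(b) = b + 1/(-1 + 2*b) (N(b) = b + 1/(-1 + (b + b)) = b + 1/(-1 + 2*b))
37*(-83) + N(-4 - 1*(-6)) = 37*(-83) + ((-4 - 1*(-6)) + 1/(-1 + 2*(-4 - 1*(-6)))) = -3071 + ((-4 + 6) + 1/(-1 + 2*(-4 + 6))) = -3071 + (2 + 1/(-1 + 2*2)) = -3071 + (2 + 1/(-1 + 4)) = -3071 + (2 + 1/3) = -3071 + (2 + ⅓) = -3071 + 7/3 = -9206/3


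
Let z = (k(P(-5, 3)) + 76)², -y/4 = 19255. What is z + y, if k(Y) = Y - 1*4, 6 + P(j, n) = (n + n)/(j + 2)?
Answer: -72924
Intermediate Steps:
P(j, n) = -6 + 2*n/(2 + j) (P(j, n) = -6 + (n + n)/(j + 2) = -6 + (2*n)/(2 + j) = -6 + 2*n/(2 + j))
k(Y) = -4 + Y (k(Y) = Y - 4 = -4 + Y)
y = -77020 (y = -4*19255 = -77020)
z = 4096 (z = ((-4 + 2*(-6 + 3 - 3*(-5))/(2 - 5)) + 76)² = ((-4 + 2*(-6 + 3 + 15)/(-3)) + 76)² = ((-4 + 2*(-⅓)*12) + 76)² = ((-4 - 8) + 76)² = (-12 + 76)² = 64² = 4096)
z + y = 4096 - 77020 = -72924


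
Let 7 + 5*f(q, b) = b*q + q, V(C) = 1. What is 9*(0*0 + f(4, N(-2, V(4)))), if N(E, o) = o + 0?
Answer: 9/5 ≈ 1.8000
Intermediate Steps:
N(E, o) = o
f(q, b) = -7/5 + q/5 + b*q/5 (f(q, b) = -7/5 + (b*q + q)/5 = -7/5 + (q + b*q)/5 = -7/5 + (q/5 + b*q/5) = -7/5 + q/5 + b*q/5)
9*(0*0 + f(4, N(-2, V(4)))) = 9*(0*0 + (-7/5 + (⅕)*4 + (⅕)*1*4)) = 9*(0 + (-7/5 + ⅘ + ⅘)) = 9*(0 + ⅕) = 9*(⅕) = 9/5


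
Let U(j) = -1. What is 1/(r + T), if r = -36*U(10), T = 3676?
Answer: 1/3712 ≈ 0.00026940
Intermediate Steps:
r = 36 (r = -36*(-1) = 36)
1/(r + T) = 1/(36 + 3676) = 1/3712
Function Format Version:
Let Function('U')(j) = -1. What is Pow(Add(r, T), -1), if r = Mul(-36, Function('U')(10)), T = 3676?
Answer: Rational(1, 3712) ≈ 0.00026940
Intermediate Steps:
r = 36 (r = Mul(-36, -1) = 36)
Pow(Add(r, T), -1) = Pow(Add(36, 3676), -1) = Pow(3712, -1) = Rational(1, 3712)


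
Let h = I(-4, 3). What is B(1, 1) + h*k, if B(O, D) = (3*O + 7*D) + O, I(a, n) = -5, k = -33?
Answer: 176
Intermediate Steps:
B(O, D) = 4*O + 7*D
h = -5
B(1, 1) + h*k = (4*1 + 7*1) - 5*(-33) = (4 + 7) + 165 = 11 + 165 = 176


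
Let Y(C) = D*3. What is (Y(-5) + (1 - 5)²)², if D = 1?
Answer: 361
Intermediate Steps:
Y(C) = 3 (Y(C) = 1*3 = 3)
(Y(-5) + (1 - 5)²)² = (3 + (1 - 5)²)² = (3 + (-4)²)² = (3 + 16)² = 19² = 361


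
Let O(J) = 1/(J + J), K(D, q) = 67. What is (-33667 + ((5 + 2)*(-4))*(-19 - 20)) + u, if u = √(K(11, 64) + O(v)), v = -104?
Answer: -32575 + √181155/52 ≈ -32567.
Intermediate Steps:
O(J) = 1/(2*J)
u = √181155/52 (u = √(67 + (½)/(-104)) = √(67 + (½)*(-1/104)) = √(67 - 1/208) = √(13935/208) = √181155/52 ≈ 8.1851)
(-33667 + ((5 + 2)*(-4))*(-19 - 20)) + u = (-33667 + ((5 + 2)*(-4))*(-19 - 20)) + √181155/52 = (-33667 + (7*(-4))*(-39)) + √181155/52 = (-33667 - 28*(-39)) + √181155/52 = (-33667 + 1092) + √181155/52 = -32575 + √181155/52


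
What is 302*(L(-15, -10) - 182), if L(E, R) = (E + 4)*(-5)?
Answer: -38354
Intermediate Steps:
L(E, R) = -20 - 5*E (L(E, R) = (4 + E)*(-5) = -20 - 5*E)
302*(L(-15, -10) - 182) = 302*((-20 - 5*(-15)) - 182) = 302*((-20 + 75) - 182) = 302*(55 - 182) = 302*(-127) = -38354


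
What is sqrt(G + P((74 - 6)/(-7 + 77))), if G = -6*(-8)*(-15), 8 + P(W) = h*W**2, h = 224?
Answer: 2*I*sqrt(158214)/35 ≈ 22.729*I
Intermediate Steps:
P(W) = -8 + 224*W**2
G = -720 (G = 48*(-15) = -720)
sqrt(G + P((74 - 6)/(-7 + 77))) = sqrt(-720 + (-8 + 224*((74 - 6)/(-7 + 77))**2)) = sqrt(-720 + (-8 + 224*(68/70)**2)) = sqrt(-720 + (-8 + 224*(68*(1/70))**2)) = sqrt(-720 + (-8 + 224*(34/35)**2)) = sqrt(-720 + (-8 + 224*(1156/1225))) = sqrt(-720 + (-8 + 36992/175)) = sqrt(-720 + 35592/175) = sqrt(-90408/175) = 2*I*sqrt(158214)/35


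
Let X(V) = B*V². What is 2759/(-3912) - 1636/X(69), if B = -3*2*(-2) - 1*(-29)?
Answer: -181653197/254542104 ≈ -0.71365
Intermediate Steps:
B = 41 (B = -6*(-2) + 29 = 12 + 29 = 41)
X(V) = 41*V²
2759/(-3912) - 1636/X(69) = 2759/(-3912) - 1636/(41*69²) = 2759*(-1/3912) - 1636/(41*4761) = -2759/3912 - 1636/195201 = -181653197/254542104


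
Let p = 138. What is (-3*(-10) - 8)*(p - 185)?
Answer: -1034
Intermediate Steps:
(-3*(-10) - 8)*(p - 185) = (-3*(-10) - 8)*(138 - 185) = (30 - 8)*(-47) = 22*(-47) = -1034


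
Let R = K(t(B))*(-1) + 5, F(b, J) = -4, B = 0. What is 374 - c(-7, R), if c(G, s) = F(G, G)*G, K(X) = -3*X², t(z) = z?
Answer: 346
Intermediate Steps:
R = 5 (R = -3*0²*(-1) + 5 = -3*0*(-1) + 5 = 0*(-1) + 5 = 0 + 5 = 5)
c(G, s) = -4*G
374 - c(-7, R) = 374 - (-4)*(-7) = 374 - 1*28 = 374 - 28 = 346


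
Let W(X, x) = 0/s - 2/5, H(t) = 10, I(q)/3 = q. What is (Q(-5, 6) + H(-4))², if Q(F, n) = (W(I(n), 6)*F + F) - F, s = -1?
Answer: 144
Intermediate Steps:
I(q) = 3*q
W(X, x) = -⅖ (W(X, x) = 0/(-1) - 2/5 = 0*(-1) - 2*⅕ = 0 - ⅖ = -⅖)
Q(F, n) = -2*F/5 (Q(F, n) = (-2*F/5 + F) - F = 3*F/5 - F = -2*F/5)
(Q(-5, 6) + H(-4))² = (-⅖*(-5) + 10)² = (2 + 10)² = 12² = 144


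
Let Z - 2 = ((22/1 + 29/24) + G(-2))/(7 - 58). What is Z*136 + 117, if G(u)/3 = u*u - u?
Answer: 2512/9 ≈ 279.11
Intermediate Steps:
G(u) = -3*u + 3*u² (G(u) = 3*(u*u - u) = 3*(u² - u) = -3*u + 3*u²)
Z = 1459/1224 (Z = 2 + ((22/1 + 29/24) + 3*(-2)*(-1 - 2))/(7 - 58) = 2 + ((22*1 + 29*(1/24)) + 3*(-2)*(-3))/(-51) = 2 + ((22 + 29/24) + 18)*(-1/51) = 2 + (557/24 + 18)*(-1/51) = 2 + (989/24)*(-1/51) = 2 - 989/1224 = 1459/1224 ≈ 1.1920)
Z*136 + 117 = (1459/1224)*136 + 117 = 1459/9 + 117 = 2512/9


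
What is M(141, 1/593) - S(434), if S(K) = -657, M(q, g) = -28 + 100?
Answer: 729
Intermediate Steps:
M(q, g) = 72
M(141, 1/593) - S(434) = 72 - 1*(-657) = 72 + 657 = 729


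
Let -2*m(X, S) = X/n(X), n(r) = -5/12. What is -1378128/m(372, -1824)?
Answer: -287110/93 ≈ -3087.2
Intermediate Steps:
n(r) = -5/12 (n(r) = -5*1/12 = -5/12)
m(X, S) = 6*X/5 (m(X, S) = -X/(2*(-5/12)) = -X*(-12)/(2*5) = -(-6)*X/5 = 6*X/5)
-1378128/m(372, -1824) = -1378128/((6/5)*372) = -1378128/2232/5 = -1378128*5/2232 = -287110/93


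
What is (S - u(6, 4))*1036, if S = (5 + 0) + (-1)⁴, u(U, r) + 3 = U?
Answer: 3108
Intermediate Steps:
u(U, r) = -3 + U
S = 6 (S = 5 + 1 = 6)
(S - u(6, 4))*1036 = (6 - (-3 + 6))*1036 = (6 - 1*3)*1036 = (6 - 3)*1036 = 3*1036 = 3108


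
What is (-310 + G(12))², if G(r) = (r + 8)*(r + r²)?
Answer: 7896100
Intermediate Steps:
G(r) = (8 + r)*(r + r²)
(-310 + G(12))² = (-310 + 12*(8 + 12² + 9*12))² = (-310 + 12*(8 + 144 + 108))² = (-310 + 12*260)² = (-310 + 3120)² = 2810² = 7896100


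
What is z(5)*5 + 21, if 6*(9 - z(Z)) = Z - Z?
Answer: 66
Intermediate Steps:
z(Z) = 9 (z(Z) = 9 - (Z - Z)/6 = 9 - ⅙*0 = 9 + 0 = 9)
z(5)*5 + 21 = 9*5 + 21 = 45 + 21 = 66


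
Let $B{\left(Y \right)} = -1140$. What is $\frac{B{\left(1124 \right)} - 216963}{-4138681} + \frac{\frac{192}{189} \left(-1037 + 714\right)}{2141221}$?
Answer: $\frac{29335868783437}{558295332178563} \approx 0.052545$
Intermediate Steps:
$\frac{B{\left(1124 \right)} - 216963}{-4138681} + \frac{\frac{192}{189} \left(-1037 + 714\right)}{2141221} = \frac{-1140 - 216963}{-4138681} + \frac{\frac{192}{189} \left(-1037 + 714\right)}{2141221} = \left(-1140 - 216963\right) \left(- \frac{1}{4138681}\right) + 192 \cdot \frac{1}{189} \left(-323\right) \frac{1}{2141221} = \left(-218103\right) \left(- \frac{1}{4138681}\right) + \frac{64}{63} \left(-323\right) \frac{1}{2141221} = \frac{218103}{4138681} - \frac{20672}{134896923} = \frac{29335868783437}{558295332178563}$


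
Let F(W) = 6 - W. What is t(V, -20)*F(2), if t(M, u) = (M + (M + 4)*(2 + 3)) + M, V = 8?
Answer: 304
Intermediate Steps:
t(M, u) = 20 + 7*M (t(M, u) = (M + (4 + M)*5) + M = (M + (20 + 5*M)) + M = (20 + 6*M) + M = 20 + 7*M)
t(V, -20)*F(2) = (20 + 7*8)*(6 - 1*2) = (20 + 56)*(6 - 2) = 76*4 = 304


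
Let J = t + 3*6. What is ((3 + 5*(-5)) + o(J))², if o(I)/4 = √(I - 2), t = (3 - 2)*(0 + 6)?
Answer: 836 - 176*√22 ≈ 10.487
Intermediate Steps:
t = 6 (t = 1*6 = 6)
J = 24 (J = 6 + 3*6 = 6 + 18 = 24)
o(I) = 4*√(-2 + I) (o(I) = 4*√(I - 2) = 4*√(-2 + I))
((3 + 5*(-5)) + o(J))² = ((3 + 5*(-5)) + 4*√(-2 + 24))² = ((3 - 25) + 4*√22)² = (-22 + 4*√22)²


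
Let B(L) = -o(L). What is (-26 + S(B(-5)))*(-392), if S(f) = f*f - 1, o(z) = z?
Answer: 784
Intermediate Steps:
B(L) = -L
S(f) = -1 + f² (S(f) = f² - 1 = -1 + f²)
(-26 + S(B(-5)))*(-392) = (-26 + (-1 + (-1*(-5))²))*(-392) = (-26 + (-1 + 5²))*(-392) = (-26 + (-1 + 25))*(-392) = (-26 + 24)*(-392) = -2*(-392) = 784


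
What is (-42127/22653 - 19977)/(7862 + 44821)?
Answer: -452581108/1193427999 ≈ -0.37923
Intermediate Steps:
(-42127/22653 - 19977)/(7862 + 44821) = (-42127*1/22653 - 19977)/52683 = (-42127/22653 - 19977)*(1/52683) = -452581108/22653*1/52683 = -452581108/1193427999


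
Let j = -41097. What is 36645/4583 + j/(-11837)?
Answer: 4677552/407887 ≈ 11.468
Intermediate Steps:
36645/4583 + j/(-11837) = 36645/4583 - 41097/(-11837) = 36645*(1/4583) - 41097*(-1/11837) = 36645/4583 + 309/89 = 4677552/407887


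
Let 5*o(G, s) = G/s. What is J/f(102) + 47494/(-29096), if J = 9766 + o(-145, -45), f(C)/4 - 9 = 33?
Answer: 1553576033/27495720 ≈ 56.502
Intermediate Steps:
o(G, s) = G/(5*s) (o(G, s) = (G/s)/5 = G/(5*s))
f(C) = 168 (f(C) = 36 + 4*33 = 36 + 132 = 168)
J = 439499/45 (J = 9766 + (⅕)*(-145)/(-45) = 9766 + (⅕)*(-145)*(-1/45) = 9766 + 29/45 = 439499/45 ≈ 9766.6)
J/f(102) + 47494/(-29096) = (439499/45)/168 + 47494/(-29096) = (439499/45)*(1/168) + 47494*(-1/29096) = 439499/7560 - 23747/14548 = 1553576033/27495720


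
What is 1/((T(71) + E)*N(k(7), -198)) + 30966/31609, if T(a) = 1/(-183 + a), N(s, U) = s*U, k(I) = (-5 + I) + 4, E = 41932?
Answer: 43192173320414/44089047163359 ≈ 0.97966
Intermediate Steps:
k(I) = -1 + I
N(s, U) = U*s
1/((T(71) + E)*N(k(7), -198)) + 30966/31609 = 1/((1/(-183 + 71) + 41932)*((-198*(-1 + 7)))) + 30966/31609 = 1/((1/(-112) + 41932)*((-198*6))) + 30966*(1/31609) = 1/((-1/112 + 41932)*(-1188)) + 30966/31609 = -1/1188/(4696383/112) + 30966/31609 = (112/4696383)*(-1/1188) + 30966/31609 = -28/1394825751 + 30966/31609 = 43192173320414/44089047163359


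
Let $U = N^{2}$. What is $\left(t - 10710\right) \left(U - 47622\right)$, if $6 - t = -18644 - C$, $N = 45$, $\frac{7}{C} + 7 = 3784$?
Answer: $- \frac{455808693013}{1259} \approx -3.6204 \cdot 10^{8}$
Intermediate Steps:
$C = \frac{7}{3777}$ ($C = \frac{7}{-7 + 3784} = \frac{7}{3777} \approx 0.0018533$)
$t = \frac{70441057}{3777}$ ($t = 6 - \left(-18644 - \frac{7}{3777}\right) = 6 - - \frac{70418395}{3777} = 6 + \frac{70418395}{3777} = \frac{70441057}{3777} \approx 18650.0$)
$U = 2025$ ($U = 45^{2} = 2025$)
$\left(t - 10710\right) \left(U - 47622\right) = \left(\frac{70441057}{3777} - 10710\right) \left(2025 - 47622\right) = \frac{29989387}{3777} \left(-45597\right) = - \frac{455808693013}{1259}$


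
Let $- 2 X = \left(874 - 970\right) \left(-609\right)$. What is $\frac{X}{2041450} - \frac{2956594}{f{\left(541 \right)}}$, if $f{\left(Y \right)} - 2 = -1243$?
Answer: $\frac{3017851272194}{1266719725} \approx 2382.4$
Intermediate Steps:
$X = -29232$ ($X = - \frac{\left(874 - 970\right) \left(-609\right)}{2} = - \frac{\left(-96\right) \left(-609\right)}{2} = \left(- \frac{1}{2}\right) 58464 = -29232$)
$f{\left(Y \right)} = -1241$ ($f{\left(Y \right)} = 2 - 1243 = -1241$)
$\frac{X}{2041450} - \frac{2956594}{f{\left(541 \right)}} = - \frac{29232}{2041450} - \frac{2956594}{-1241} = \left(-29232\right) \frac{1}{2041450} - - \frac{2956594}{1241} = - \frac{14616}{1020725} + \frac{2956594}{1241} = \frac{3017851272194}{1266719725}$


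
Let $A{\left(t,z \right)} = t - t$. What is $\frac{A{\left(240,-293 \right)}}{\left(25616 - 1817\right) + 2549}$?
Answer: $0$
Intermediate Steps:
$A{\left(t,z \right)} = 0$
$\frac{A{\left(240,-293 \right)}}{\left(25616 - 1817\right) + 2549} = \frac{0}{\left(25616 - 1817\right) + 2549} = \frac{0}{23799 + 2549} = \frac{0}{26348} = 0 \cdot \frac{1}{26348} = 0$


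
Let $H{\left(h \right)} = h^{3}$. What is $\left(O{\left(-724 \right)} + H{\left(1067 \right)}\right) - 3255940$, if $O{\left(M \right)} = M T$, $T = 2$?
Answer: $1211510375$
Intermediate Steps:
$O{\left(M \right)} = 2 M$ ($O{\left(M \right)} = M 2 = 2 M$)
$\left(O{\left(-724 \right)} + H{\left(1067 \right)}\right) - 3255940 = \left(2 \left(-724\right) + 1067^{3}\right) - 3255940 = \left(-1448 + 1214767763\right) - 3255940 = 1214766315 - 3255940 = 1211510375$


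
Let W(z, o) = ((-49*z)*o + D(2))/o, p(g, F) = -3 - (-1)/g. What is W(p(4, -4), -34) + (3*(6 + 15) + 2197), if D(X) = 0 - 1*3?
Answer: 162849/68 ≈ 2394.8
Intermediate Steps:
D(X) = -3 (D(X) = 0 - 3 = -3)
p(g, F) = -3 + 1/g
W(z, o) = (-3 - 49*o*z)/o (W(z, o) = ((-49*z)*o - 3)/o = (-49*o*z - 3)/o = (-3 - 49*o*z)/o)
W(p(4, -4), -34) + (3*(6 + 15) + 2197) = (-49*(-3 + 1/4) - 3/(-34)) + (3*(6 + 15) + 2197) = (-49*(-3 + 1/4) - 3*(-1/34)) + (3*21 + 2197) = (-49*(-11/4) + 3/34) + (63 + 2197) = (539/4 + 3/34) + 2260 = 9169/68 + 2260 = 162849/68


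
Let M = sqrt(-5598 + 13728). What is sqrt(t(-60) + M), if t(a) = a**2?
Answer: sqrt(3600 + sqrt(8130)) ≈ 60.747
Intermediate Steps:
M = sqrt(8130) ≈ 90.167
sqrt(t(-60) + M) = sqrt((-60)**2 + sqrt(8130)) = sqrt(3600 + sqrt(8130))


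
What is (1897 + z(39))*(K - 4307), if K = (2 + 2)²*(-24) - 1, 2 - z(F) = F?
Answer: -8727120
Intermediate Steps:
z(F) = 2 - F
K = -385 (K = 4²*(-24) - 1 = 16*(-24) - 1 = -384 - 1 = -385)
(1897 + z(39))*(K - 4307) = (1897 + (2 - 1*39))*(-385 - 4307) = (1897 + (2 - 39))*(-4692) = (1897 - 37)*(-4692) = 1860*(-4692) = -8727120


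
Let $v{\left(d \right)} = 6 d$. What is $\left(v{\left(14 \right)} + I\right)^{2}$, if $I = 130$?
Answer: $45796$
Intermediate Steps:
$\left(v{\left(14 \right)} + I\right)^{2} = \left(6 \cdot 14 + 130\right)^{2} = \left(84 + 130\right)^{2} = 214^{2} = 45796$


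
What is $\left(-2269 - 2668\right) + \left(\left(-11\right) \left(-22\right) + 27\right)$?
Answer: $-4668$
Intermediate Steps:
$\left(-2269 - 2668\right) + \left(\left(-11\right) \left(-22\right) + 27\right) = -4937 + \left(242 + 27\right) = -4937 + 269 = -4668$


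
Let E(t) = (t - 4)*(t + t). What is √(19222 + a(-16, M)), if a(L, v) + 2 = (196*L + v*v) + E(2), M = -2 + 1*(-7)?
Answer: √16157 ≈ 127.11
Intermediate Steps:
E(t) = 2*t*(-4 + t) (E(t) = (-4 + t)*(2*t) = 2*t*(-4 + t))
M = -9 (M = -2 - 7 = -9)
a(L, v) = -10 + v² + 196*L (a(L, v) = -2 + ((196*L + v*v) + 2*2*(-4 + 2)) = -2 + ((196*L + v²) + 2*2*(-2)) = -2 + ((v² + 196*L) - 8) = -2 + (-8 + v² + 196*L) = -10 + v² + 196*L)
√(19222 + a(-16, M)) = √(19222 + (-10 + (-9)² + 196*(-16))) = √(19222 + (-10 + 81 - 3136)) = √(19222 - 3065) = √16157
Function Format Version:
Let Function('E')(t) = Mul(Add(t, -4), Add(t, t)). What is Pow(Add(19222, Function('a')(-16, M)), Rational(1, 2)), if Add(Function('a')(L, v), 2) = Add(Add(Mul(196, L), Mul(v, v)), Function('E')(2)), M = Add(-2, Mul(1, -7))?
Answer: Pow(16157, Rational(1, 2)) ≈ 127.11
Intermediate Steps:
Function('E')(t) = Mul(2, t, Add(-4, t)) (Function('E')(t) = Mul(Add(-4, t), Mul(2, t)) = Mul(2, t, Add(-4, t)))
M = -9 (M = Add(-2, -7) = -9)
Function('a')(L, v) = Add(-10, Pow(v, 2), Mul(196, L)) (Function('a')(L, v) = Add(-2, Add(Add(Mul(196, L), Mul(v, v)), Mul(2, 2, Add(-4, 2)))) = Add(-2, Add(Add(Mul(196, L), Pow(v, 2)), Mul(2, 2, -2))) = Add(-2, Add(Add(Pow(v, 2), Mul(196, L)), -8)) = Add(-2, Add(-8, Pow(v, 2), Mul(196, L))) = Add(-10, Pow(v, 2), Mul(196, L)))
Pow(Add(19222, Function('a')(-16, M)), Rational(1, 2)) = Pow(Add(19222, Add(-10, Pow(-9, 2), Mul(196, -16))), Rational(1, 2)) = Pow(Add(19222, Add(-10, 81, -3136)), Rational(1, 2)) = Pow(Add(19222, -3065), Rational(1, 2)) = Pow(16157, Rational(1, 2))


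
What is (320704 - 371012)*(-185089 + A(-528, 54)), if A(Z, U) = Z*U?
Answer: 10745839108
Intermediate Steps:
A(Z, U) = U*Z
(320704 - 371012)*(-185089 + A(-528, 54)) = (320704 - 371012)*(-185089 + 54*(-528)) = -50308*(-185089 - 28512) = -50308*(-213601) = 10745839108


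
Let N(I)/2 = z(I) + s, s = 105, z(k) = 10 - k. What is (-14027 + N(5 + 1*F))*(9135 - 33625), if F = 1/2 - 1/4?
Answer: 338145675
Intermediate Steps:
F = ¼ (F = 1*(½) - 1*¼ = ½ - ¼ = ¼ ≈ 0.25000)
N(I) = 230 - 2*I (N(I) = 2*((10 - I) + 105) = 2*(115 - I) = 230 - 2*I)
(-14027 + N(5 + 1*F))*(9135 - 33625) = (-14027 + (230 - 2*(5 + 1*(¼))))*(9135 - 33625) = (-14027 + (230 - 2*(5 + ¼)))*(-24490) = (-14027 + (230 - 2*21/4))*(-24490) = (-14027 + (230 - 21/2))*(-24490) = (-14027 + 439/2)*(-24490) = -27615/2*(-24490) = 338145675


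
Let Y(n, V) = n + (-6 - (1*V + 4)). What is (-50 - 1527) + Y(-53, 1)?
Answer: -1641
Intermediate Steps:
Y(n, V) = -10 + n - V (Y(n, V) = n + (-6 - (V + 4)) = n + (-6 - (4 + V)) = n + (-6 + (-4 - V)) = n + (-10 - V) = -10 + n - V)
(-50 - 1527) + Y(-53, 1) = (-50 - 1527) + (-10 - 53 - 1*1) = -1577 + (-10 - 53 - 1) = -1577 - 64 = -1641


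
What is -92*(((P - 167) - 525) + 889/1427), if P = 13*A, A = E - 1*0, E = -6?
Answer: 101006892/1427 ≈ 70783.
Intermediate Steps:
A = -6 (A = -6 - 1*0 = -6 + 0 = -6)
P = -78 (P = 13*(-6) = -78)
-92*(((P - 167) - 525) + 889/1427) = -92*(((-78 - 167) - 525) + 889/1427) = -92*((-245 - 525) + 889*(1/1427)) = -92*(-770 + 889/1427) = -92*(-1097901/1427) = 101006892/1427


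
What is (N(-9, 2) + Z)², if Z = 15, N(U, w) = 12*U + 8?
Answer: 7225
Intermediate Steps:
N(U, w) = 8 + 12*U
(N(-9, 2) + Z)² = ((8 + 12*(-9)) + 15)² = ((8 - 108) + 15)² = (-100 + 15)² = (-85)² = 7225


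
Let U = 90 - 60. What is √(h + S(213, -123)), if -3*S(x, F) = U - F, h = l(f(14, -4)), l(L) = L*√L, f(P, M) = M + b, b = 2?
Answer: √(-51 - 2*I*√2) ≈ 0.19795 - 7.1442*I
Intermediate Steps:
f(P, M) = 2 + M (f(P, M) = M + 2 = 2 + M)
l(L) = L^(3/2)
h = -2*I*√2 (h = (2 - 4)^(3/2) = (-2)^(3/2) = -2*I*√2 ≈ -2.8284*I)
U = 30
S(x, F) = -10 + F/3 (S(x, F) = -(30 - F)/3 = -10 + F/3)
√(h + S(213, -123)) = √(-2*I*√2 + (-10 + (⅓)*(-123))) = √(-2*I*√2 + (-10 - 41)) = √(-2*I*√2 - 51) = √(-51 - 2*I*√2)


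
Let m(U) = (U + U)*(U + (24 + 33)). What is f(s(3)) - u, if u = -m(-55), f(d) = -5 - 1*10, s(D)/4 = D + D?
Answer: -235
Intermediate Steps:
s(D) = 8*D (s(D) = 4*(D + D) = 4*(2*D) = 8*D)
m(U) = 2*U*(57 + U) (m(U) = (2*U)*(U + 57) = (2*U)*(57 + U) = 2*U*(57 + U))
f(d) = -15 (f(d) = -5 - 10 = -15)
u = 220 (u = -2*(-55)*(57 - 55) = -2*(-55)*2 = -1*(-220) = 220)
f(s(3)) - u = -15 - 1*220 = -15 - 220 = -235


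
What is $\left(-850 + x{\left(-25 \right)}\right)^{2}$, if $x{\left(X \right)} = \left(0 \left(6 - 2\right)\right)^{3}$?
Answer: $722500$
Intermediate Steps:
$x{\left(X \right)} = 0$ ($x{\left(X \right)} = \left(0 \cdot 4\right)^{3} = 0^{3} = 0$)
$\left(-850 + x{\left(-25 \right)}\right)^{2} = \left(-850 + 0\right)^{2} = \left(-850\right)^{2} = 722500$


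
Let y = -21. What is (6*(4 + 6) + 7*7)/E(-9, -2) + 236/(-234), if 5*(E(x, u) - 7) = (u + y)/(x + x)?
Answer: 1070716/76401 ≈ 14.014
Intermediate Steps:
E(x, u) = 7 + (-21 + u)/(10*x) (E(x, u) = 7 + ((u - 21)/(x + x))/5 = 7 + ((-21 + u)/((2*x)))/5 = 7 + ((-21 + u)*(1/(2*x)))/5 = 7 + ((-21 + u)/(2*x))/5 = 7 + (-21 + u)/(10*x))
(6*(4 + 6) + 7*7)/E(-9, -2) + 236/(-234) = (6*(4 + 6) + 7*7)/(((1/10)*(-21 - 2 + 70*(-9))/(-9))) + 236/(-234) = (6*10 + 49)/(((1/10)*(-1/9)*(-21 - 2 - 630))) + 236*(-1/234) = (60 + 49)/(((1/10)*(-1/9)*(-653))) - 118/117 = 109/(653/90) - 118/117 = 109*(90/653) - 118/117 = 9810/653 - 118/117 = 1070716/76401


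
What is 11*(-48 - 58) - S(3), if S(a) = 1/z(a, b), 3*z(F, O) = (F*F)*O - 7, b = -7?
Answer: -81617/70 ≈ -1166.0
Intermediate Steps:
z(F, O) = -7/3 + O*F²/3 (z(F, O) = ((F*F)*O - 7)/3 = (F²*O - 7)/3 = (O*F² - 7)/3 = (-7 + O*F²)/3 = -7/3 + O*F²/3)
S(a) = 1/(-7/3 - 7*a²/3) (S(a) = 1/(-7/3 + (⅓)*(-7)*a²) = 1/(-7/3 - 7*a²/3))
11*(-48 - 58) - S(3) = 11*(-48 - 58) - (-3)/(7 + 7*3²) = 11*(-106) - (-3)/(7 + 7*9) = -1166 - (-3)/(7 + 63) = -1166 - (-3)/70 = -1166 - 1*(-3/70) = -1166 + 3/70 = -81617/70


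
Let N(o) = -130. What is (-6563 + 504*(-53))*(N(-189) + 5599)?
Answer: -181980975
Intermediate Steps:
(-6563 + 504*(-53))*(N(-189) + 5599) = (-6563 + 504*(-53))*(-130 + 5599) = (-6563 - 26712)*5469 = -33275*5469 = -181980975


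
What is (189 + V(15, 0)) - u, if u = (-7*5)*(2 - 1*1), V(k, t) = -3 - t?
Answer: 221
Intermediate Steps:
u = -35 (u = -35*(2 - 1) = -35*1 = -35)
(189 + V(15, 0)) - u = (189 + (-3 - 1*0)) - 1*(-35) = (189 + (-3 + 0)) + 35 = (189 - 3) + 35 = 186 + 35 = 221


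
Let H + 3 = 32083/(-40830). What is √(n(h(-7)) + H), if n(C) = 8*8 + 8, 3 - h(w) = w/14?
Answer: √113719185210/40830 ≈ 8.2592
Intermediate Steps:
h(w) = 3 - w/14
n(C) = 72 (n(C) = 64 + 8 = 72)
H = -154573/40830 (H = -3 + 32083/(-40830) = -3 + 32083*(-1/40830) = -3 - 32083/40830 = -154573/40830 ≈ -3.7858)
√(n(h(-7)) + H) = √(72 - 154573/40830) = √(2785187/40830) = √113719185210/40830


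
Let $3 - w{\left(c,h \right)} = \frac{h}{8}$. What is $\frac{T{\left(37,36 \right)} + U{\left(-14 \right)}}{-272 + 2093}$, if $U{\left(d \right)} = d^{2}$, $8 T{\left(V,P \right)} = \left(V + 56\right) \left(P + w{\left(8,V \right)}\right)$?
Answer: $\frac{38119}{116544} \approx 0.32708$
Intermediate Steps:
$w{\left(c,h \right)} = 3 - \frac{h}{8}$
$T{\left(V,P \right)} = \frac{\left(56 + V\right) \left(3 + P - \frac{V}{8}\right)}{8}$ ($T{\left(V,P \right)} = \frac{\left(V + 56\right) \left(P - \left(-3 + \frac{V}{8}\right)\right)}{8} = \frac{\left(56 + V\right) \left(3 + P - \frac{V}{8}\right)}{8}$)
$\frac{T{\left(37,36 \right)} + U{\left(-14 \right)}}{-272 + 2093} = \frac{\left(21 + 7 \cdot 36 - \frac{37}{2} - \frac{37^{2}}{64} + \frac{1}{8} \cdot 36 \cdot 37\right) + \left(-14\right)^{2}}{-272 + 2093} = \frac{\left(21 + 252 - \frac{37}{2} - \frac{1369}{64} + \frac{333}{2}\right) + 196}{1821} = \left(\left(21 + 252 - \frac{37}{2} - \frac{1369}{64} + \frac{333}{2}\right) + 196\right) \frac{1}{1821} = \left(\frac{25575}{64} + 196\right) \frac{1}{1821} = \frac{38119}{64} \cdot \frac{1}{1821} = \frac{38119}{116544}$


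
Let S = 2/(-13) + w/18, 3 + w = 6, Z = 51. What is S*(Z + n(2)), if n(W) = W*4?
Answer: 59/78 ≈ 0.75641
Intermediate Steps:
w = 3 (w = -3 + 6 = 3)
n(W) = 4*W
S = 1/78 (S = 2/(-13) + 3/18 = 2*(-1/13) + 3*(1/18) = -2/13 + ⅙ = 1/78 ≈ 0.012821)
S*(Z + n(2)) = (51 + 4*2)/78 = (51 + 8)/78 = (1/78)*59 = 59/78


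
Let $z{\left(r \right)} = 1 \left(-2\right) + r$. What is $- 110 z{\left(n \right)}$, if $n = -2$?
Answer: $440$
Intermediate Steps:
$z{\left(r \right)} = -2 + r$
$- 110 z{\left(n \right)} = - 110 \left(-2 - 2\right) = \left(-110\right) \left(-4\right) = 440$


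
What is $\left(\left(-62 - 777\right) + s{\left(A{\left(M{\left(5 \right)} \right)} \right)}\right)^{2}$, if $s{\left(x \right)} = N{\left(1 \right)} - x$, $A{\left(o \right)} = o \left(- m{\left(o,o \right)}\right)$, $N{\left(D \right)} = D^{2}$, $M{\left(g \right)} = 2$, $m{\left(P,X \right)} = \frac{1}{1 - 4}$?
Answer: $\frac{6330256}{9} \approx 7.0336 \cdot 10^{5}$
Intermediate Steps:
$m{\left(P,X \right)} = - \frac{1}{3}$ ($m{\left(P,X \right)} = \frac{1}{-3} = - \frac{1}{3}$)
$A{\left(o \right)} = \frac{o}{3}$ ($A{\left(o \right)} = o \left(\left(-1\right) \left(- \frac{1}{3}\right)\right) = o \frac{1}{3} = \frac{o}{3}$)
$s{\left(x \right)} = 1 - x$ ($s{\left(x \right)} = 1^{2} - x = 1 - x$)
$\left(\left(-62 - 777\right) + s{\left(A{\left(M{\left(5 \right)} \right)} \right)}\right)^{2} = \left(\left(-62 - 777\right) + \left(1 - \frac{1}{3} \cdot 2\right)\right)^{2} = \left(\left(-62 - 777\right) + \left(1 - \frac{2}{3}\right)\right)^{2} = \left(-839 + \left(1 - \frac{2}{3}\right)\right)^{2} = \left(-839 + \frac{1}{3}\right)^{2} = \left(- \frac{2516}{3}\right)^{2} = \frac{6330256}{9}$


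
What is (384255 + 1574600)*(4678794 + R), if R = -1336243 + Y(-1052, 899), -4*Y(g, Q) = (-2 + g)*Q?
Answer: 14023198088125/2 ≈ 7.0116e+12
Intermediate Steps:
Y(g, Q) = -Q*(-2 + g)/4 (Y(g, Q) = -(-2 + g)*Q/4 = -Q*(-2 + g)/4)
R = -2198713/2 (R = -1336243 + (¼)*899*(2 - 1*(-1052)) = -1336243 + (¼)*899*(2 + 1052) = -1336243 + (¼)*899*1054 = -1336243 + 473773/2 = -2198713/2 ≈ -1.0994e+6)
(384255 + 1574600)*(4678794 + R) = (384255 + 1574600)*(4678794 - 2198713/2) = 1958855*(7158875/2) = 14023198088125/2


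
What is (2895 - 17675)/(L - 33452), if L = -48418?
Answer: 1478/8187 ≈ 0.18053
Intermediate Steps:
(2895 - 17675)/(L - 33452) = (2895 - 17675)/(-48418 - 33452) = -14780/(-81870) = -14780*(-1/81870) = 1478/8187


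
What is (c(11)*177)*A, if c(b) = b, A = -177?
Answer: -344619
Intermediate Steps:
(c(11)*177)*A = (11*177)*(-177) = 1947*(-177) = -344619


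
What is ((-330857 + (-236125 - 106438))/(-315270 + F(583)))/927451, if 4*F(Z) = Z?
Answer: 2693680/1169049203147 ≈ 2.3042e-6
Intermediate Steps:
F(Z) = Z/4
((-330857 + (-236125 - 106438))/(-315270 + F(583)))/927451 = ((-330857 + (-236125 - 106438))/(-315270 + (1/4)*583))/927451 = ((-330857 - 342563)/(-315270 + 583/4))*(1/927451) = -673420/(-1260497/4)*(1/927451) = -673420*(-4/1260497)*(1/927451) = (2693680/1260497)*(1/927451) = 2693680/1169049203147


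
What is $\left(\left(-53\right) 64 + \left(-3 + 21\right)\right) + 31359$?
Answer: $27985$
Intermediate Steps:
$\left(\left(-53\right) 64 + \left(-3 + 21\right)\right) + 31359 = \left(-3392 + 18\right) + 31359 = -3374 + 31359 = 27985$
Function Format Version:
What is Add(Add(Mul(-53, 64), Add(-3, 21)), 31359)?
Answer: 27985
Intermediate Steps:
Add(Add(Mul(-53, 64), Add(-3, 21)), 31359) = Add(Add(-3392, 18), 31359) = Add(-3374, 31359) = 27985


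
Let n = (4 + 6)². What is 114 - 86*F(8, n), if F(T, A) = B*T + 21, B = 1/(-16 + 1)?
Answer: -24692/15 ≈ -1646.1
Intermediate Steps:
B = -1/15 (B = 1/(-15) = -1/15 ≈ -0.066667)
n = 100 (n = 10² = 100)
F(T, A) = 21 - T/15 (F(T, A) = -T/15 + 21 = 21 - T/15)
114 - 86*F(8, n) = 114 - 86*(21 - 1/15*8) = 114 - 86*(21 - 8/15) = 114 - 86*307/15 = 114 - 26402/15 = -24692/15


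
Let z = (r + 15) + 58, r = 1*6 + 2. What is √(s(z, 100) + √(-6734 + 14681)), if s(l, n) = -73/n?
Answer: √(-73 + 300*√883)/10 ≈ 9.4030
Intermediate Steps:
r = 8 (r = 6 + 2 = 8)
z = 81 (z = (8 + 15) + 58 = 23 + 58 = 81)
√(s(z, 100) + √(-6734 + 14681)) = √(-73/100 + √(-6734 + 14681)) = √(-73*1/100 + √7947) = √(-73/100 + 3*√883)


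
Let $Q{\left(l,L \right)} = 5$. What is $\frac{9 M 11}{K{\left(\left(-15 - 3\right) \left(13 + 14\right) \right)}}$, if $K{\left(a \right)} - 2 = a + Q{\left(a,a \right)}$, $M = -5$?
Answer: $\frac{495}{479} \approx 1.0334$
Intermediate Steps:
$K{\left(a \right)} = 7 + a$ ($K{\left(a \right)} = 2 + \left(a + 5\right) = 2 + \left(5 + a\right) = 7 + a$)
$\frac{9 M 11}{K{\left(\left(-15 - 3\right) \left(13 + 14\right) \right)}} = \frac{9 \left(-5\right) 11}{7 + \left(-15 - 3\right) \left(13 + 14\right)} = \frac{\left(-45\right) 11}{7 - 486} = - \frac{495}{7 - 486} = - \frac{495}{-479} = \left(-495\right) \left(- \frac{1}{479}\right) = \frac{495}{479}$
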